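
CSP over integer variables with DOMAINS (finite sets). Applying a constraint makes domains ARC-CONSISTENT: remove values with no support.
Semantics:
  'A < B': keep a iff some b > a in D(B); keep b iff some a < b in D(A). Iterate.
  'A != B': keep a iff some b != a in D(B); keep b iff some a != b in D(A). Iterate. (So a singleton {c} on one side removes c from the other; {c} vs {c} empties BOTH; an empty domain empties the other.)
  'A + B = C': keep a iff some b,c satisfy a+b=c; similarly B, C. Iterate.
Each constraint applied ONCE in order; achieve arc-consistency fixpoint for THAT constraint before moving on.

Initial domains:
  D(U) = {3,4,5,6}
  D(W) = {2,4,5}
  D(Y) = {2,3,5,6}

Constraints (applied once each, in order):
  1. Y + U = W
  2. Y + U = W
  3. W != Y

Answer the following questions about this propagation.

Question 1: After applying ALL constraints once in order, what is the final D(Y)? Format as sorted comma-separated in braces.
Constraint 1 (Y + U = W) on D(Y)={2,3,5,6} D(U)={3,4,5,6} D(W)={2,4,5}: Y {2,3,5,6}->{2}; U {3,4,5,6}->{3}; W {2,4,5}->{5}
Constraint 2 (Y + U = W) on D(Y)={2} D(U)={3} D(W)={5}: no change
Constraint 3 (W != Y) on D(W)={5} D(Y)={2}: no change
So after all 3 constraints: D(Y) = {2}

Answer: {2}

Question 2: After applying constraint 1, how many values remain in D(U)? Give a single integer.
Constraint 1 (Y + U = W) on D(Y)={2,3,5,6} D(U)={3,4,5,6} D(W)={2,4,5}: Y {2,3,5,6}->{2}; U {3,4,5,6}->{3}; W {2,4,5}->{5}
So after constraint 1: D(U)={3}, size = 1

Answer: 1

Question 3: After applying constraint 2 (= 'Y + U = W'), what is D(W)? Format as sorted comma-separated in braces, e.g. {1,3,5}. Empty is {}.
Constraint 1 (Y + U = W) on D(Y)={2,3,5,6} D(U)={3,4,5,6} D(W)={2,4,5}: Y {2,3,5,6}->{2}; U {3,4,5,6}->{3}; W {2,4,5}->{5}
Constraint 2 (Y + U = W) on D(Y)={2} D(U)={3} D(W)={5}: no change
So after constraint 2: D(W) = {5}

Answer: {5}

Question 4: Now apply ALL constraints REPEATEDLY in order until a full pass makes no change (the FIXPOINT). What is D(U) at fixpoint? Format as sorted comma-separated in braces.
pass 0 (initial): D(U)={3,4,5,6}
pass 1: U {3,4,5,6}->{3}; W {2,4,5}->{5}; Y {2,3,5,6}->{2}
pass 2: no change
Fixpoint after 2 passes: D(U) = {3}

Answer: {3}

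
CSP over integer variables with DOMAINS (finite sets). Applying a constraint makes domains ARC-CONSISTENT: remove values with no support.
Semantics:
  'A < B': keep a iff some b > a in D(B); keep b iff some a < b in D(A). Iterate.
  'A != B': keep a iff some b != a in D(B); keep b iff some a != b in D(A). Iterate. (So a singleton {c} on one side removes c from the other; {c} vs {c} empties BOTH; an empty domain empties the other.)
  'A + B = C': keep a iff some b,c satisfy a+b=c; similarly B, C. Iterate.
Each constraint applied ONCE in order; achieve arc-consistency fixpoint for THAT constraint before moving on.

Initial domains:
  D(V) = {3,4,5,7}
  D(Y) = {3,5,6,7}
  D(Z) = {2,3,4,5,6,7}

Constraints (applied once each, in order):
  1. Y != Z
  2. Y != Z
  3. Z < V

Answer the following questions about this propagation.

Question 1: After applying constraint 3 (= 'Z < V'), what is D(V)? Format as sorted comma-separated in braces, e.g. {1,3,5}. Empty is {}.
Answer: {3,4,5,7}

Derivation:
Constraint 1 (Y != Z) on D(Y)={3,5,6,7} D(Z)={2,3,4,5,6,7}: no change
Constraint 2 (Y != Z) on D(Y)={3,5,6,7} D(Z)={2,3,4,5,6,7}: no change
Constraint 3 (Z < V) on D(Z)={2,3,4,5,6,7} D(V)={3,4,5,7}: Z {2,3,4,5,6,7}->{2,3,4,5,6}
So after constraint 3: D(V) = {3,4,5,7}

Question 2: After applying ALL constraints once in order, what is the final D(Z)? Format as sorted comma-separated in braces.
Constraint 1 (Y != Z) on D(Y)={3,5,6,7} D(Z)={2,3,4,5,6,7}: no change
Constraint 2 (Y != Z) on D(Y)={3,5,6,7} D(Z)={2,3,4,5,6,7}: no change
Constraint 3 (Z < V) on D(Z)={2,3,4,5,6,7} D(V)={3,4,5,7}: Z {2,3,4,5,6,7}->{2,3,4,5,6}
So after all 3 constraints: D(Z) = {2,3,4,5,6}

Answer: {2,3,4,5,6}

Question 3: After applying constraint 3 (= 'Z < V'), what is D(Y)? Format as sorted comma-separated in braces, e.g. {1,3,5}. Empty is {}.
Answer: {3,5,6,7}

Derivation:
Constraint 1 (Y != Z) on D(Y)={3,5,6,7} D(Z)={2,3,4,5,6,7}: no change
Constraint 2 (Y != Z) on D(Y)={3,5,6,7} D(Z)={2,3,4,5,6,7}: no change
Constraint 3 (Z < V) on D(Z)={2,3,4,5,6,7} D(V)={3,4,5,7}: Z {2,3,4,5,6,7}->{2,3,4,5,6}
So after constraint 3: D(Y) = {3,5,6,7}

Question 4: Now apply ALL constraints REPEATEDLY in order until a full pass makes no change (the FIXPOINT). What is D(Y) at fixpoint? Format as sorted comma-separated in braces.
pass 0 (initial): D(Y)={3,5,6,7}
pass 1: Z {2,3,4,5,6,7}->{2,3,4,5,6}
pass 2: no change
Fixpoint after 2 passes: D(Y) = {3,5,6,7}

Answer: {3,5,6,7}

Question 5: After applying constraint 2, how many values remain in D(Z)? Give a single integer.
Constraint 1 (Y != Z) on D(Y)={3,5,6,7} D(Z)={2,3,4,5,6,7}: no change
Constraint 2 (Y != Z) on D(Y)={3,5,6,7} D(Z)={2,3,4,5,6,7}: no change
So after constraint 2: D(Z)={2,3,4,5,6,7}, size = 6

Answer: 6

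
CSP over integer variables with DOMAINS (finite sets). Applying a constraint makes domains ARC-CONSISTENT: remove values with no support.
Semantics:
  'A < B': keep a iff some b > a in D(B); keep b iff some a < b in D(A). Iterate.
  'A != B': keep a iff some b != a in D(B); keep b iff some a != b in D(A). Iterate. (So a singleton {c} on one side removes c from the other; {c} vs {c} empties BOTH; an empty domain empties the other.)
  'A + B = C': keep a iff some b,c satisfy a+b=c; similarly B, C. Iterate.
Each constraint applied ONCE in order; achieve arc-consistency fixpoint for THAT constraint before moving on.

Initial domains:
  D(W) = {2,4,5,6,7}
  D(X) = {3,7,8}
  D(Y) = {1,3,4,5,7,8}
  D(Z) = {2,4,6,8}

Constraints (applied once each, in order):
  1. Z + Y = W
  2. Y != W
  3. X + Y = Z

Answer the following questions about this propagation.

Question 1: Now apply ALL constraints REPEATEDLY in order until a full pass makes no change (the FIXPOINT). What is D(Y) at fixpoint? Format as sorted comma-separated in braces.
pass 0 (initial): D(Y)={1,3,4,5,7,8}
pass 1: W {2,4,5,6,7}->{5,6,7}; X {3,7,8}->{3}; Y {1,3,4,5,7,8}->{1,3}; Z {2,4,6,8}->{4,6}
pass 2: W {5,6,7}->{5,7}
pass 3: no change
Fixpoint after 3 passes: D(Y) = {1,3}

Answer: {1,3}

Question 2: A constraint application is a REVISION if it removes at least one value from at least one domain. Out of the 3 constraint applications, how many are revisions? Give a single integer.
Answer: 2

Derivation:
Constraint 1 (Z + Y = W) on D(Z)={2,4,6,8} D(Y)={1,3,4,5,7,8} D(W)={2,4,5,6,7}: Z {2,4,6,8}->{2,4,6}; Y {1,3,4,5,7,8}->{1,3,4,5}; W {2,4,5,6,7}->{5,6,7} => REVISION
Constraint 2 (Y != W) on D(Y)={1,3,4,5} D(W)={5,6,7}: no change => not a revision
Constraint 3 (X + Y = Z) on D(X)={3,7,8} D(Y)={1,3,4,5} D(Z)={2,4,6}: X {3,7,8}->{3}; Y {1,3,4,5}->{1,3}; Z {2,4,6}->{4,6} => REVISION
Total revisions = 2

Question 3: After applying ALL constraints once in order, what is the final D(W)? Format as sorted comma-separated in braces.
Answer: {5,6,7}

Derivation:
Constraint 1 (Z + Y = W) on D(Z)={2,4,6,8} D(Y)={1,3,4,5,7,8} D(W)={2,4,5,6,7}: Z {2,4,6,8}->{2,4,6}; Y {1,3,4,5,7,8}->{1,3,4,5}; W {2,4,5,6,7}->{5,6,7}
Constraint 2 (Y != W) on D(Y)={1,3,4,5} D(W)={5,6,7}: no change
Constraint 3 (X + Y = Z) on D(X)={3,7,8} D(Y)={1,3,4,5} D(Z)={2,4,6}: X {3,7,8}->{3}; Y {1,3,4,5}->{1,3}; Z {2,4,6}->{4,6}
So after all 3 constraints: D(W) = {5,6,7}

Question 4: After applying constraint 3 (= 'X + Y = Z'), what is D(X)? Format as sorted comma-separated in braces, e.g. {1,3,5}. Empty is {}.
Constraint 1 (Z + Y = W) on D(Z)={2,4,6,8} D(Y)={1,3,4,5,7,8} D(W)={2,4,5,6,7}: Z {2,4,6,8}->{2,4,6}; Y {1,3,4,5,7,8}->{1,3,4,5}; W {2,4,5,6,7}->{5,6,7}
Constraint 2 (Y != W) on D(Y)={1,3,4,5} D(W)={5,6,7}: no change
Constraint 3 (X + Y = Z) on D(X)={3,7,8} D(Y)={1,3,4,5} D(Z)={2,4,6}: X {3,7,8}->{3}; Y {1,3,4,5}->{1,3}; Z {2,4,6}->{4,6}
So after constraint 3: D(X) = {3}

Answer: {3}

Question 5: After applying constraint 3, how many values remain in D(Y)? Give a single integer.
Constraint 1 (Z + Y = W) on D(Z)={2,4,6,8} D(Y)={1,3,4,5,7,8} D(W)={2,4,5,6,7}: Z {2,4,6,8}->{2,4,6}; Y {1,3,4,5,7,8}->{1,3,4,5}; W {2,4,5,6,7}->{5,6,7}
Constraint 2 (Y != W) on D(Y)={1,3,4,5} D(W)={5,6,7}: no change
Constraint 3 (X + Y = Z) on D(X)={3,7,8} D(Y)={1,3,4,5} D(Z)={2,4,6}: X {3,7,8}->{3}; Y {1,3,4,5}->{1,3}; Z {2,4,6}->{4,6}
So after constraint 3: D(Y)={1,3}, size = 2

Answer: 2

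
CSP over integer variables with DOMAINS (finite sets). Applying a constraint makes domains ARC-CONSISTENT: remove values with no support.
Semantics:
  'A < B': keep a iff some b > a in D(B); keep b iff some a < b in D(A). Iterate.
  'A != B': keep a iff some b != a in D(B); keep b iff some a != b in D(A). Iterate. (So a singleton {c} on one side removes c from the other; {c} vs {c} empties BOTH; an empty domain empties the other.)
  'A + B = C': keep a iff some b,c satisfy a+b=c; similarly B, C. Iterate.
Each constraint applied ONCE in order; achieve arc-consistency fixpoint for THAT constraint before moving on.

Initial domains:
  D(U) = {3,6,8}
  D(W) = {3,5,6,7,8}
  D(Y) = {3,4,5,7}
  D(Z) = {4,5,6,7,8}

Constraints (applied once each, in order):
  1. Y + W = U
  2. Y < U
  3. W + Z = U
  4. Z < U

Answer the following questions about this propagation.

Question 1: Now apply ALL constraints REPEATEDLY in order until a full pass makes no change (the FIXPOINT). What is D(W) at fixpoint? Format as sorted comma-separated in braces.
Answer: {3}

Derivation:
pass 0 (initial): D(W)={3,5,6,7,8}
pass 1: U {3,6,8}->{8}; W {3,5,6,7,8}->{3}; Y {3,4,5,7}->{3,5}; Z {4,5,6,7,8}->{5}
pass 2: Y {3,5}->{5}
pass 3: no change
Fixpoint after 3 passes: D(W) = {3}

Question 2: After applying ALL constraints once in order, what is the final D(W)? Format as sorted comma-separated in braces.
Constraint 1 (Y + W = U) on D(Y)={3,4,5,7} D(W)={3,5,6,7,8} D(U)={3,6,8}: Y {3,4,5,7}->{3,5}; W {3,5,6,7,8}->{3,5}; U {3,6,8}->{6,8}
Constraint 2 (Y < U) on D(Y)={3,5} D(U)={6,8}: no change
Constraint 3 (W + Z = U) on D(W)={3,5} D(Z)={4,5,6,7,8} D(U)={6,8}: W {3,5}->{3}; Z {4,5,6,7,8}->{5}; U {6,8}->{8}
Constraint 4 (Z < U) on D(Z)={5} D(U)={8}: no change
So after all 4 constraints: D(W) = {3}

Answer: {3}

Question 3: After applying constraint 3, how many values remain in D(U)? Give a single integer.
Constraint 1 (Y + W = U) on D(Y)={3,4,5,7} D(W)={3,5,6,7,8} D(U)={3,6,8}: Y {3,4,5,7}->{3,5}; W {3,5,6,7,8}->{3,5}; U {3,6,8}->{6,8}
Constraint 2 (Y < U) on D(Y)={3,5} D(U)={6,8}: no change
Constraint 3 (W + Z = U) on D(W)={3,5} D(Z)={4,5,6,7,8} D(U)={6,8}: W {3,5}->{3}; Z {4,5,6,7,8}->{5}; U {6,8}->{8}
So after constraint 3: D(U)={8}, size = 1

Answer: 1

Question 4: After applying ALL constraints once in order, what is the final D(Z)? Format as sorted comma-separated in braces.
Answer: {5}

Derivation:
Constraint 1 (Y + W = U) on D(Y)={3,4,5,7} D(W)={3,5,6,7,8} D(U)={3,6,8}: Y {3,4,5,7}->{3,5}; W {3,5,6,7,8}->{3,5}; U {3,6,8}->{6,8}
Constraint 2 (Y < U) on D(Y)={3,5} D(U)={6,8}: no change
Constraint 3 (W + Z = U) on D(W)={3,5} D(Z)={4,5,6,7,8} D(U)={6,8}: W {3,5}->{3}; Z {4,5,6,7,8}->{5}; U {6,8}->{8}
Constraint 4 (Z < U) on D(Z)={5} D(U)={8}: no change
So after all 4 constraints: D(Z) = {5}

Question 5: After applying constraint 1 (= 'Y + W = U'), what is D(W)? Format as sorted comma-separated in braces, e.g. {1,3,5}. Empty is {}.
Constraint 1 (Y + W = U) on D(Y)={3,4,5,7} D(W)={3,5,6,7,8} D(U)={3,6,8}: Y {3,4,5,7}->{3,5}; W {3,5,6,7,8}->{3,5}; U {3,6,8}->{6,8}
So after constraint 1: D(W) = {3,5}

Answer: {3,5}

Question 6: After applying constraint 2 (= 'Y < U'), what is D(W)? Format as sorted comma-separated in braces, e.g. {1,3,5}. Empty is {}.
Constraint 1 (Y + W = U) on D(Y)={3,4,5,7} D(W)={3,5,6,7,8} D(U)={3,6,8}: Y {3,4,5,7}->{3,5}; W {3,5,6,7,8}->{3,5}; U {3,6,8}->{6,8}
Constraint 2 (Y < U) on D(Y)={3,5} D(U)={6,8}: no change
So after constraint 2: D(W) = {3,5}

Answer: {3,5}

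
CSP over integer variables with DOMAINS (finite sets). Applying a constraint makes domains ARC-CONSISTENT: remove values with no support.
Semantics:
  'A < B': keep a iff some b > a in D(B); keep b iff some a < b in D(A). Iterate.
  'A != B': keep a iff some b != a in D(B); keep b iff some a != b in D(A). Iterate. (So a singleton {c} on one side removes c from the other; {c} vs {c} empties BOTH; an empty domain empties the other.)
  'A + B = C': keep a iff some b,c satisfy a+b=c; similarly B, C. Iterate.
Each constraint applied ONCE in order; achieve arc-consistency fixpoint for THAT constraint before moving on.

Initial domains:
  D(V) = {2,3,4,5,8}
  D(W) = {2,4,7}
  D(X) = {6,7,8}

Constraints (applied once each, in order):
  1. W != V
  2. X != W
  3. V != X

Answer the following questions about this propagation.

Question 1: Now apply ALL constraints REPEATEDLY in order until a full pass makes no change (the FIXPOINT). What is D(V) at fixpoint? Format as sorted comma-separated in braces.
Answer: {2,3,4,5,8}

Derivation:
pass 0 (initial): D(V)={2,3,4,5,8}
pass 1: no change
Fixpoint after 1 passes: D(V) = {2,3,4,5,8}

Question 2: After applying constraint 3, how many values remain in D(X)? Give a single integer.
Constraint 1 (W != V) on D(W)={2,4,7} D(V)={2,3,4,5,8}: no change
Constraint 2 (X != W) on D(X)={6,7,8} D(W)={2,4,7}: no change
Constraint 3 (V != X) on D(V)={2,3,4,5,8} D(X)={6,7,8}: no change
So after constraint 3: D(X)={6,7,8}, size = 3

Answer: 3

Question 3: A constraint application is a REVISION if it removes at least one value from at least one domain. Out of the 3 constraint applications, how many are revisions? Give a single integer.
Constraint 1 (W != V) on D(W)={2,4,7} D(V)={2,3,4,5,8}: no change => not a revision
Constraint 2 (X != W) on D(X)={6,7,8} D(W)={2,4,7}: no change => not a revision
Constraint 3 (V != X) on D(V)={2,3,4,5,8} D(X)={6,7,8}: no change => not a revision
Total revisions = 0

Answer: 0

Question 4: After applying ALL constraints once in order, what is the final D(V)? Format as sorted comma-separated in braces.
Constraint 1 (W != V) on D(W)={2,4,7} D(V)={2,3,4,5,8}: no change
Constraint 2 (X != W) on D(X)={6,7,8} D(W)={2,4,7}: no change
Constraint 3 (V != X) on D(V)={2,3,4,5,8} D(X)={6,7,8}: no change
So after all 3 constraints: D(V) = {2,3,4,5,8}

Answer: {2,3,4,5,8}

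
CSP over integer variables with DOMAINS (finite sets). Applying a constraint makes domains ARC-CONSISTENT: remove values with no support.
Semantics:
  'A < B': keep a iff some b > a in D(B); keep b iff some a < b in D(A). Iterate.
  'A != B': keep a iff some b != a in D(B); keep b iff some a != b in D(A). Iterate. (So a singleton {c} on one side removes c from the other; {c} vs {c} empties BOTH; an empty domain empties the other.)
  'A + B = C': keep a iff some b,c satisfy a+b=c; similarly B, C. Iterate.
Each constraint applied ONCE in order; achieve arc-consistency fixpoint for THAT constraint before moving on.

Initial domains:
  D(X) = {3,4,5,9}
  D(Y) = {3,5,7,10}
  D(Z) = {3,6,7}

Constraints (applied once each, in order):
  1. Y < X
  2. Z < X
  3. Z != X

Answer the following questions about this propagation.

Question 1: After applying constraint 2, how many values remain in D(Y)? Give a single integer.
Constraint 1 (Y < X) on D(Y)={3,5,7,10} D(X)={3,4,5,9}: Y {3,5,7,10}->{3,5,7}; X {3,4,5,9}->{4,5,9}
Constraint 2 (Z < X) on D(Z)={3,6,7} D(X)={4,5,9}: no change
So after constraint 2: D(Y)={3,5,7}, size = 3

Answer: 3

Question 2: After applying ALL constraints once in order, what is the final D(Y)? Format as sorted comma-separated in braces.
Answer: {3,5,7}

Derivation:
Constraint 1 (Y < X) on D(Y)={3,5,7,10} D(X)={3,4,5,9}: Y {3,5,7,10}->{3,5,7}; X {3,4,5,9}->{4,5,9}
Constraint 2 (Z < X) on D(Z)={3,6,7} D(X)={4,5,9}: no change
Constraint 3 (Z != X) on D(Z)={3,6,7} D(X)={4,5,9}: no change
So after all 3 constraints: D(Y) = {3,5,7}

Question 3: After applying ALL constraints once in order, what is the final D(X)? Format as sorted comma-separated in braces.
Constraint 1 (Y < X) on D(Y)={3,5,7,10} D(X)={3,4,5,9}: Y {3,5,7,10}->{3,5,7}; X {3,4,5,9}->{4,5,9}
Constraint 2 (Z < X) on D(Z)={3,6,7} D(X)={4,5,9}: no change
Constraint 3 (Z != X) on D(Z)={3,6,7} D(X)={4,5,9}: no change
So after all 3 constraints: D(X) = {4,5,9}

Answer: {4,5,9}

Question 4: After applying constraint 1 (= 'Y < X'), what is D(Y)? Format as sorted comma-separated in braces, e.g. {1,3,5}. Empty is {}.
Answer: {3,5,7}

Derivation:
Constraint 1 (Y < X) on D(Y)={3,5,7,10} D(X)={3,4,5,9}: Y {3,5,7,10}->{3,5,7}; X {3,4,5,9}->{4,5,9}
So after constraint 1: D(Y) = {3,5,7}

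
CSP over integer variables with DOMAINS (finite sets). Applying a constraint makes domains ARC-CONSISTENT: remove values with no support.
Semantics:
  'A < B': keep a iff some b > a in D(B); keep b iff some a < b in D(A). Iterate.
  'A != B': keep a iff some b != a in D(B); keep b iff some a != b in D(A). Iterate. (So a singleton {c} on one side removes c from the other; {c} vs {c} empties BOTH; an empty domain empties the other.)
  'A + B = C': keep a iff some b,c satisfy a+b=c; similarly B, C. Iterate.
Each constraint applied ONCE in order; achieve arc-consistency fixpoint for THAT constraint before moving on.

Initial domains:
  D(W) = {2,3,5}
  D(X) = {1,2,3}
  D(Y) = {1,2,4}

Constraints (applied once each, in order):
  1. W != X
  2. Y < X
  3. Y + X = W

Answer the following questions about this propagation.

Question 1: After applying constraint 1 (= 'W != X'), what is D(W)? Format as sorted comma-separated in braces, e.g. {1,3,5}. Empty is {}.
Answer: {2,3,5}

Derivation:
Constraint 1 (W != X) on D(W)={2,3,5} D(X)={1,2,3}: no change
So after constraint 1: D(W) = {2,3,5}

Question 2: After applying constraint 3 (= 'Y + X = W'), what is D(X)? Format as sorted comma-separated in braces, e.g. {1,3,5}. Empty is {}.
Answer: {2,3}

Derivation:
Constraint 1 (W != X) on D(W)={2,3,5} D(X)={1,2,3}: no change
Constraint 2 (Y < X) on D(Y)={1,2,4} D(X)={1,2,3}: Y {1,2,4}->{1,2}; X {1,2,3}->{2,3}
Constraint 3 (Y + X = W) on D(Y)={1,2} D(X)={2,3} D(W)={2,3,5}: W {2,3,5}->{3,5}
So after constraint 3: D(X) = {2,3}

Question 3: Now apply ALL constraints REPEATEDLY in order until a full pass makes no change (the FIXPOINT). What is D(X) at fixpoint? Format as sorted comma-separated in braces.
Answer: {2,3}

Derivation:
pass 0 (initial): D(X)={1,2,3}
pass 1: W {2,3,5}->{3,5}; X {1,2,3}->{2,3}; Y {1,2,4}->{1,2}
pass 2: no change
Fixpoint after 2 passes: D(X) = {2,3}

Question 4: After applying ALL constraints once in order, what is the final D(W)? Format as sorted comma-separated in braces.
Answer: {3,5}

Derivation:
Constraint 1 (W != X) on D(W)={2,3,5} D(X)={1,2,3}: no change
Constraint 2 (Y < X) on D(Y)={1,2,4} D(X)={1,2,3}: Y {1,2,4}->{1,2}; X {1,2,3}->{2,3}
Constraint 3 (Y + X = W) on D(Y)={1,2} D(X)={2,3} D(W)={2,3,5}: W {2,3,5}->{3,5}
So after all 3 constraints: D(W) = {3,5}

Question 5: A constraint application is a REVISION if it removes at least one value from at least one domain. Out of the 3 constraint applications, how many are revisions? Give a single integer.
Answer: 2

Derivation:
Constraint 1 (W != X) on D(W)={2,3,5} D(X)={1,2,3}: no change => not a revision
Constraint 2 (Y < X) on D(Y)={1,2,4} D(X)={1,2,3}: Y {1,2,4}->{1,2}; X {1,2,3}->{2,3} => REVISION
Constraint 3 (Y + X = W) on D(Y)={1,2} D(X)={2,3} D(W)={2,3,5}: W {2,3,5}->{3,5} => REVISION
Total revisions = 2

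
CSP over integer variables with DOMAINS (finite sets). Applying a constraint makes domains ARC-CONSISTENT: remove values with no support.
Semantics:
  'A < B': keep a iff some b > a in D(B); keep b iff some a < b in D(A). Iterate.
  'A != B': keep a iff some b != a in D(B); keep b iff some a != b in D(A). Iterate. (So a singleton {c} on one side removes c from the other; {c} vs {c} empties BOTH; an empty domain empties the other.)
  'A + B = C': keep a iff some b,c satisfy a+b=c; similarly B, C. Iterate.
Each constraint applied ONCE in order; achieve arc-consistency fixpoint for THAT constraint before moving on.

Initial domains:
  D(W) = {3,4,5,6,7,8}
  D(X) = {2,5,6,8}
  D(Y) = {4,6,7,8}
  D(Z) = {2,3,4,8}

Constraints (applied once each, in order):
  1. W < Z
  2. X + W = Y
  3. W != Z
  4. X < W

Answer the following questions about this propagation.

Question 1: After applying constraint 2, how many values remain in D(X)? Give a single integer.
Answer: 2

Derivation:
Constraint 1 (W < Z) on D(W)={3,4,5,6,7,8} D(Z)={2,3,4,8}: W {3,4,5,6,7,8}->{3,4,5,6,7}; Z {2,3,4,8}->{4,8}
Constraint 2 (X + W = Y) on D(X)={2,5,6,8} D(W)={3,4,5,6,7} D(Y)={4,6,7,8}: X {2,5,6,8}->{2,5}; W {3,4,5,6,7}->{3,4,5,6}; Y {4,6,7,8}->{6,7,8}
So after constraint 2: D(X)={2,5}, size = 2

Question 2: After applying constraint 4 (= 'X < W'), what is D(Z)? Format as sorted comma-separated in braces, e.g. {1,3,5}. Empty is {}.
Answer: {4,8}

Derivation:
Constraint 1 (W < Z) on D(W)={3,4,5,6,7,8} D(Z)={2,3,4,8}: W {3,4,5,6,7,8}->{3,4,5,6,7}; Z {2,3,4,8}->{4,8}
Constraint 2 (X + W = Y) on D(X)={2,5,6,8} D(W)={3,4,5,6,7} D(Y)={4,6,7,8}: X {2,5,6,8}->{2,5}; W {3,4,5,6,7}->{3,4,5,6}; Y {4,6,7,8}->{6,7,8}
Constraint 3 (W != Z) on D(W)={3,4,5,6} D(Z)={4,8}: no change
Constraint 4 (X < W) on D(X)={2,5} D(W)={3,4,5,6}: no change
So after constraint 4: D(Z) = {4,8}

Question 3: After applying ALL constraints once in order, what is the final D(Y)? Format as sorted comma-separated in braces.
Answer: {6,7,8}

Derivation:
Constraint 1 (W < Z) on D(W)={3,4,5,6,7,8} D(Z)={2,3,4,8}: W {3,4,5,6,7,8}->{3,4,5,6,7}; Z {2,3,4,8}->{4,8}
Constraint 2 (X + W = Y) on D(X)={2,5,6,8} D(W)={3,4,5,6,7} D(Y)={4,6,7,8}: X {2,5,6,8}->{2,5}; W {3,4,5,6,7}->{3,4,5,6}; Y {4,6,7,8}->{6,7,8}
Constraint 3 (W != Z) on D(W)={3,4,5,6} D(Z)={4,8}: no change
Constraint 4 (X < W) on D(X)={2,5} D(W)={3,4,5,6}: no change
So after all 4 constraints: D(Y) = {6,7,8}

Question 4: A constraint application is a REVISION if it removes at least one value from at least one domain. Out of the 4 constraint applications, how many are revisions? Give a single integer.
Constraint 1 (W < Z) on D(W)={3,4,5,6,7,8} D(Z)={2,3,4,8}: W {3,4,5,6,7,8}->{3,4,5,6,7}; Z {2,3,4,8}->{4,8} => REVISION
Constraint 2 (X + W = Y) on D(X)={2,5,6,8} D(W)={3,4,5,6,7} D(Y)={4,6,7,8}: X {2,5,6,8}->{2,5}; W {3,4,5,6,7}->{3,4,5,6}; Y {4,6,7,8}->{6,7,8} => REVISION
Constraint 3 (W != Z) on D(W)={3,4,5,6} D(Z)={4,8}: no change => not a revision
Constraint 4 (X < W) on D(X)={2,5} D(W)={3,4,5,6}: no change => not a revision
Total revisions = 2

Answer: 2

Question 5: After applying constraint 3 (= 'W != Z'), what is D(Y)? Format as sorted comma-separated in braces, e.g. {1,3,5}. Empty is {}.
Constraint 1 (W < Z) on D(W)={3,4,5,6,7,8} D(Z)={2,3,4,8}: W {3,4,5,6,7,8}->{3,4,5,6,7}; Z {2,3,4,8}->{4,8}
Constraint 2 (X + W = Y) on D(X)={2,5,6,8} D(W)={3,4,5,6,7} D(Y)={4,6,7,8}: X {2,5,6,8}->{2,5}; W {3,4,5,6,7}->{3,4,5,6}; Y {4,6,7,8}->{6,7,8}
Constraint 3 (W != Z) on D(W)={3,4,5,6} D(Z)={4,8}: no change
So after constraint 3: D(Y) = {6,7,8}

Answer: {6,7,8}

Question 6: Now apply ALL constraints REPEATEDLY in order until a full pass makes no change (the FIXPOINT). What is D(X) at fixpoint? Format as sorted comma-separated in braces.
pass 0 (initial): D(X)={2,5,6,8}
pass 1: W {3,4,5,6,7,8}->{3,4,5,6}; X {2,5,6,8}->{2,5}; Y {4,6,7,8}->{6,7,8}; Z {2,3,4,8}->{4,8}
pass 2: no change
Fixpoint after 2 passes: D(X) = {2,5}

Answer: {2,5}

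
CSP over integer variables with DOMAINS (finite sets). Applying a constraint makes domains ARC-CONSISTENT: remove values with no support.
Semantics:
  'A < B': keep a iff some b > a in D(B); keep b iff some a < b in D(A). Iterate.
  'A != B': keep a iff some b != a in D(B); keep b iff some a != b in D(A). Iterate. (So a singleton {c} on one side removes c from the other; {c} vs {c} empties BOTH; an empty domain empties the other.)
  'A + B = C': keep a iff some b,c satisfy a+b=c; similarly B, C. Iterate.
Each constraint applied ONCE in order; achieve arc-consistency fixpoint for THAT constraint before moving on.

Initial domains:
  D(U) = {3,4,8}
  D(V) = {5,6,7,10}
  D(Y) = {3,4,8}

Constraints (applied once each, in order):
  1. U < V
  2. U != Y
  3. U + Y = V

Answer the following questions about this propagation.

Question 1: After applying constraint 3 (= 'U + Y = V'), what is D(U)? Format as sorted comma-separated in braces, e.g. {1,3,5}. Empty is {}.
Constraint 1 (U < V) on D(U)={3,4,8} D(V)={5,6,7,10}: no change
Constraint 2 (U != Y) on D(U)={3,4,8} D(Y)={3,4,8}: no change
Constraint 3 (U + Y = V) on D(U)={3,4,8} D(Y)={3,4,8} D(V)={5,6,7,10}: U {3,4,8}->{3,4}; Y {3,4,8}->{3,4}; V {5,6,7,10}->{6,7}
So after constraint 3: D(U) = {3,4}

Answer: {3,4}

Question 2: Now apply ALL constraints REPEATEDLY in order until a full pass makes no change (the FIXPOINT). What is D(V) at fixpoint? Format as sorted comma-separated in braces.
pass 0 (initial): D(V)={5,6,7,10}
pass 1: U {3,4,8}->{3,4}; V {5,6,7,10}->{6,7}; Y {3,4,8}->{3,4}
pass 2: no change
Fixpoint after 2 passes: D(V) = {6,7}

Answer: {6,7}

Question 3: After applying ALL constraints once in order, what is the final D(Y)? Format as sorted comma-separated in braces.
Constraint 1 (U < V) on D(U)={3,4,8} D(V)={5,6,7,10}: no change
Constraint 2 (U != Y) on D(U)={3,4,8} D(Y)={3,4,8}: no change
Constraint 3 (U + Y = V) on D(U)={3,4,8} D(Y)={3,4,8} D(V)={5,6,7,10}: U {3,4,8}->{3,4}; Y {3,4,8}->{3,4}; V {5,6,7,10}->{6,7}
So after all 3 constraints: D(Y) = {3,4}

Answer: {3,4}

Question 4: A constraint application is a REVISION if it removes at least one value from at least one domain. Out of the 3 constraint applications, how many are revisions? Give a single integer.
Constraint 1 (U < V) on D(U)={3,4,8} D(V)={5,6,7,10}: no change => not a revision
Constraint 2 (U != Y) on D(U)={3,4,8} D(Y)={3,4,8}: no change => not a revision
Constraint 3 (U + Y = V) on D(U)={3,4,8} D(Y)={3,4,8} D(V)={5,6,7,10}: U {3,4,8}->{3,4}; Y {3,4,8}->{3,4}; V {5,6,7,10}->{6,7} => REVISION
Total revisions = 1

Answer: 1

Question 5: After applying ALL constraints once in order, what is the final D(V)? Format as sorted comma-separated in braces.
Constraint 1 (U < V) on D(U)={3,4,8} D(V)={5,6,7,10}: no change
Constraint 2 (U != Y) on D(U)={3,4,8} D(Y)={3,4,8}: no change
Constraint 3 (U + Y = V) on D(U)={3,4,8} D(Y)={3,4,8} D(V)={5,6,7,10}: U {3,4,8}->{3,4}; Y {3,4,8}->{3,4}; V {5,6,7,10}->{6,7}
So after all 3 constraints: D(V) = {6,7}

Answer: {6,7}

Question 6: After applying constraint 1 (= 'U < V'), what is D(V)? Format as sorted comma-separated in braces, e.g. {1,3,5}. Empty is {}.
Answer: {5,6,7,10}

Derivation:
Constraint 1 (U < V) on D(U)={3,4,8} D(V)={5,6,7,10}: no change
So after constraint 1: D(V) = {5,6,7,10}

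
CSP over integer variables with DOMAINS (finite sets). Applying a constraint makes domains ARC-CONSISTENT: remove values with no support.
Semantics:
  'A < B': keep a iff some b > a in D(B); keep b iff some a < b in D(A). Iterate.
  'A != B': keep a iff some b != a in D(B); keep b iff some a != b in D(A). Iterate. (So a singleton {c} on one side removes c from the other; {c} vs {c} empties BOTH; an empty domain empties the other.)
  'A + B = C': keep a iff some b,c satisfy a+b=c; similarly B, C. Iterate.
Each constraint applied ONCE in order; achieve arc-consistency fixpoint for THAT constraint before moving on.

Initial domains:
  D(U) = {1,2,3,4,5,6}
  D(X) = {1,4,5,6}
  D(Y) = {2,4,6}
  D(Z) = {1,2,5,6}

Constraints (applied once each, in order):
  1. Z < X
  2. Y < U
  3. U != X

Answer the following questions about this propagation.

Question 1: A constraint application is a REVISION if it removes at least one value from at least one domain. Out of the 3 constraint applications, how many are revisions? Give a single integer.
Constraint 1 (Z < X) on D(Z)={1,2,5,6} D(X)={1,4,5,6}: Z {1,2,5,6}->{1,2,5}; X {1,4,5,6}->{4,5,6} => REVISION
Constraint 2 (Y < U) on D(Y)={2,4,6} D(U)={1,2,3,4,5,6}: Y {2,4,6}->{2,4}; U {1,2,3,4,5,6}->{3,4,5,6} => REVISION
Constraint 3 (U != X) on D(U)={3,4,5,6} D(X)={4,5,6}: no change => not a revision
Total revisions = 2

Answer: 2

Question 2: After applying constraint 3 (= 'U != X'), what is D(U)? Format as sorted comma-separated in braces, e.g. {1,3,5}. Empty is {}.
Answer: {3,4,5,6}

Derivation:
Constraint 1 (Z < X) on D(Z)={1,2,5,6} D(X)={1,4,5,6}: Z {1,2,5,6}->{1,2,5}; X {1,4,5,6}->{4,5,6}
Constraint 2 (Y < U) on D(Y)={2,4,6} D(U)={1,2,3,4,5,6}: Y {2,4,6}->{2,4}; U {1,2,3,4,5,6}->{3,4,5,6}
Constraint 3 (U != X) on D(U)={3,4,5,6} D(X)={4,5,6}: no change
So after constraint 3: D(U) = {3,4,5,6}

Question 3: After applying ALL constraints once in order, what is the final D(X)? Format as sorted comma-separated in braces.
Constraint 1 (Z < X) on D(Z)={1,2,5,6} D(X)={1,4,5,6}: Z {1,2,5,6}->{1,2,5}; X {1,4,5,6}->{4,5,6}
Constraint 2 (Y < U) on D(Y)={2,4,6} D(U)={1,2,3,4,5,6}: Y {2,4,6}->{2,4}; U {1,2,3,4,5,6}->{3,4,5,6}
Constraint 3 (U != X) on D(U)={3,4,5,6} D(X)={4,5,6}: no change
So after all 3 constraints: D(X) = {4,5,6}

Answer: {4,5,6}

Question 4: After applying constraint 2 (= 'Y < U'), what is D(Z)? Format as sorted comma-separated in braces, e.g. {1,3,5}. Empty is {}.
Answer: {1,2,5}

Derivation:
Constraint 1 (Z < X) on D(Z)={1,2,5,6} D(X)={1,4,5,6}: Z {1,2,5,6}->{1,2,5}; X {1,4,5,6}->{4,5,6}
Constraint 2 (Y < U) on D(Y)={2,4,6} D(U)={1,2,3,4,5,6}: Y {2,4,6}->{2,4}; U {1,2,3,4,5,6}->{3,4,5,6}
So after constraint 2: D(Z) = {1,2,5}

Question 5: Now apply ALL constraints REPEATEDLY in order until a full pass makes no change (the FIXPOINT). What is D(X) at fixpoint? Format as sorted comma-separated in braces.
Answer: {4,5,6}

Derivation:
pass 0 (initial): D(X)={1,4,5,6}
pass 1: U {1,2,3,4,5,6}->{3,4,5,6}; X {1,4,5,6}->{4,5,6}; Y {2,4,6}->{2,4}; Z {1,2,5,6}->{1,2,5}
pass 2: no change
Fixpoint after 2 passes: D(X) = {4,5,6}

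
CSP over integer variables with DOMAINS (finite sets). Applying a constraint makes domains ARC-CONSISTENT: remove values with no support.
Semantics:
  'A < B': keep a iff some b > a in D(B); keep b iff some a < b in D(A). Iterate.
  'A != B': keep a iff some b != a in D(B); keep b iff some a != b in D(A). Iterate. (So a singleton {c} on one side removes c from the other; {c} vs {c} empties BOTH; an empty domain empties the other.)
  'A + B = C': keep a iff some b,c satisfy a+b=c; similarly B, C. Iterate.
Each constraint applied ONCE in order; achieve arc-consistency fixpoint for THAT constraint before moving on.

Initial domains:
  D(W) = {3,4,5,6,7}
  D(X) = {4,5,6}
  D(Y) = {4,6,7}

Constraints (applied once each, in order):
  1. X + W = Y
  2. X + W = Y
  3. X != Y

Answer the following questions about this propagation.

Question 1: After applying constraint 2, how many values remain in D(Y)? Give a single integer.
Constraint 1 (X + W = Y) on D(X)={4,5,6} D(W)={3,4,5,6,7} D(Y)={4,6,7}: X {4,5,6}->{4}; W {3,4,5,6,7}->{3}; Y {4,6,7}->{7}
Constraint 2 (X + W = Y) on D(X)={4} D(W)={3} D(Y)={7}: no change
So after constraint 2: D(Y)={7}, size = 1

Answer: 1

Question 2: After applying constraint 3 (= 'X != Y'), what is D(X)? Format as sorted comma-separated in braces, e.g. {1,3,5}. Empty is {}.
Constraint 1 (X + W = Y) on D(X)={4,5,6} D(W)={3,4,5,6,7} D(Y)={4,6,7}: X {4,5,6}->{4}; W {3,4,5,6,7}->{3}; Y {4,6,7}->{7}
Constraint 2 (X + W = Y) on D(X)={4} D(W)={3} D(Y)={7}: no change
Constraint 3 (X != Y) on D(X)={4} D(Y)={7}: no change
So after constraint 3: D(X) = {4}

Answer: {4}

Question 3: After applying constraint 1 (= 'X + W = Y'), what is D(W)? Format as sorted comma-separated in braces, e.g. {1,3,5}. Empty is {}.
Answer: {3}

Derivation:
Constraint 1 (X + W = Y) on D(X)={4,5,6} D(W)={3,4,5,6,7} D(Y)={4,6,7}: X {4,5,6}->{4}; W {3,4,5,6,7}->{3}; Y {4,6,7}->{7}
So after constraint 1: D(W) = {3}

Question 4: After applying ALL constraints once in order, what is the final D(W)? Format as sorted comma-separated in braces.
Answer: {3}

Derivation:
Constraint 1 (X + W = Y) on D(X)={4,5,6} D(W)={3,4,5,6,7} D(Y)={4,6,7}: X {4,5,6}->{4}; W {3,4,5,6,7}->{3}; Y {4,6,7}->{7}
Constraint 2 (X + W = Y) on D(X)={4} D(W)={3} D(Y)={7}: no change
Constraint 3 (X != Y) on D(X)={4} D(Y)={7}: no change
So after all 3 constraints: D(W) = {3}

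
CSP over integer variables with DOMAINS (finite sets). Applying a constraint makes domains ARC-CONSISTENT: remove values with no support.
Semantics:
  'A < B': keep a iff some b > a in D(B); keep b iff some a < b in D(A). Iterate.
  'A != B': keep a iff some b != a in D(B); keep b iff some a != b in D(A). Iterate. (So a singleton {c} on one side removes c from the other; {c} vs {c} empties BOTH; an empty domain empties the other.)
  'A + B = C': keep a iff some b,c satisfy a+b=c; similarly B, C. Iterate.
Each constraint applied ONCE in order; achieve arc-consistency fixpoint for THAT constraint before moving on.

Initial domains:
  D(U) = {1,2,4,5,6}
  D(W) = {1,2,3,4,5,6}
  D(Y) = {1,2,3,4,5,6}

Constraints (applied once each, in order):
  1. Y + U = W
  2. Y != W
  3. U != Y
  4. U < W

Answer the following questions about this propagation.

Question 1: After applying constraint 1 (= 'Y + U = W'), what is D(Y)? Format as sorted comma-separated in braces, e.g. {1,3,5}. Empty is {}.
Answer: {1,2,3,4,5}

Derivation:
Constraint 1 (Y + U = W) on D(Y)={1,2,3,4,5,6} D(U)={1,2,4,5,6} D(W)={1,2,3,4,5,6}: Y {1,2,3,4,5,6}->{1,2,3,4,5}; U {1,2,4,5,6}->{1,2,4,5}; W {1,2,3,4,5,6}->{2,3,4,5,6}
So after constraint 1: D(Y) = {1,2,3,4,5}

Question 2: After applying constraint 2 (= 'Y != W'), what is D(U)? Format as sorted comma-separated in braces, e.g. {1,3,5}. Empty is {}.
Answer: {1,2,4,5}

Derivation:
Constraint 1 (Y + U = W) on D(Y)={1,2,3,4,5,6} D(U)={1,2,4,5,6} D(W)={1,2,3,4,5,6}: Y {1,2,3,4,5,6}->{1,2,3,4,5}; U {1,2,4,5,6}->{1,2,4,5}; W {1,2,3,4,5,6}->{2,3,4,5,6}
Constraint 2 (Y != W) on D(Y)={1,2,3,4,5} D(W)={2,3,4,5,6}: no change
So after constraint 2: D(U) = {1,2,4,5}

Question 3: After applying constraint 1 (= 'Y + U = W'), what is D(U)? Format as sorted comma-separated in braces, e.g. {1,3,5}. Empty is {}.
Answer: {1,2,4,5}

Derivation:
Constraint 1 (Y + U = W) on D(Y)={1,2,3,4,5,6} D(U)={1,2,4,5,6} D(W)={1,2,3,4,5,6}: Y {1,2,3,4,5,6}->{1,2,3,4,5}; U {1,2,4,5,6}->{1,2,4,5}; W {1,2,3,4,5,6}->{2,3,4,5,6}
So after constraint 1: D(U) = {1,2,4,5}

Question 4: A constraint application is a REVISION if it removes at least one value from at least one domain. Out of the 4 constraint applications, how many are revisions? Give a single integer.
Constraint 1 (Y + U = W) on D(Y)={1,2,3,4,5,6} D(U)={1,2,4,5,6} D(W)={1,2,3,4,5,6}: Y {1,2,3,4,5,6}->{1,2,3,4,5}; U {1,2,4,5,6}->{1,2,4,5}; W {1,2,3,4,5,6}->{2,3,4,5,6} => REVISION
Constraint 2 (Y != W) on D(Y)={1,2,3,4,5} D(W)={2,3,4,5,6}: no change => not a revision
Constraint 3 (U != Y) on D(U)={1,2,4,5} D(Y)={1,2,3,4,5}: no change => not a revision
Constraint 4 (U < W) on D(U)={1,2,4,5} D(W)={2,3,4,5,6}: no change => not a revision
Total revisions = 1

Answer: 1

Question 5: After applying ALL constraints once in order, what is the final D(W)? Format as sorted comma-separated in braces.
Answer: {2,3,4,5,6}

Derivation:
Constraint 1 (Y + U = W) on D(Y)={1,2,3,4,5,6} D(U)={1,2,4,5,6} D(W)={1,2,3,4,5,6}: Y {1,2,3,4,5,6}->{1,2,3,4,5}; U {1,2,4,5,6}->{1,2,4,5}; W {1,2,3,4,5,6}->{2,3,4,5,6}
Constraint 2 (Y != W) on D(Y)={1,2,3,4,5} D(W)={2,3,4,5,6}: no change
Constraint 3 (U != Y) on D(U)={1,2,4,5} D(Y)={1,2,3,4,5}: no change
Constraint 4 (U < W) on D(U)={1,2,4,5} D(W)={2,3,4,5,6}: no change
So after all 4 constraints: D(W) = {2,3,4,5,6}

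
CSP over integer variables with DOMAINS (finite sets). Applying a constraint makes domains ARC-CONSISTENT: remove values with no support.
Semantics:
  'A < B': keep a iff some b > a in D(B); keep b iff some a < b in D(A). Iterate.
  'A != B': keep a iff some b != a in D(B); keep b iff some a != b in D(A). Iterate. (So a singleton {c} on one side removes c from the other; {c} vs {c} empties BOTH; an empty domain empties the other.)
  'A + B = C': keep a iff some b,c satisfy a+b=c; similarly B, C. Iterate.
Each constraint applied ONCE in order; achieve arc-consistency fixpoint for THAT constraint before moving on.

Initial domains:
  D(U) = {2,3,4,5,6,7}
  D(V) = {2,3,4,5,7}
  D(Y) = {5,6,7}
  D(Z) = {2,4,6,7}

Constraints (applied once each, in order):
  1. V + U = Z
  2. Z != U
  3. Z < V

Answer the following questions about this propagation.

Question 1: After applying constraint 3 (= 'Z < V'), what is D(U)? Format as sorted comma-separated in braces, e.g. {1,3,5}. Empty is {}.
Answer: {2,3,4,5}

Derivation:
Constraint 1 (V + U = Z) on D(V)={2,3,4,5,7} D(U)={2,3,4,5,6,7} D(Z)={2,4,6,7}: V {2,3,4,5,7}->{2,3,4,5}; U {2,3,4,5,6,7}->{2,3,4,5}; Z {2,4,6,7}->{4,6,7}
Constraint 2 (Z != U) on D(Z)={4,6,7} D(U)={2,3,4,5}: no change
Constraint 3 (Z < V) on D(Z)={4,6,7} D(V)={2,3,4,5}: Z {4,6,7}->{4}; V {2,3,4,5}->{5}
So after constraint 3: D(U) = {2,3,4,5}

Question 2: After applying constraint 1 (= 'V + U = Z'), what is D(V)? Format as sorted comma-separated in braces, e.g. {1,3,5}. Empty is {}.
Constraint 1 (V + U = Z) on D(V)={2,3,4,5,7} D(U)={2,3,4,5,6,7} D(Z)={2,4,6,7}: V {2,3,4,5,7}->{2,3,4,5}; U {2,3,4,5,6,7}->{2,3,4,5}; Z {2,4,6,7}->{4,6,7}
So after constraint 1: D(V) = {2,3,4,5}

Answer: {2,3,4,5}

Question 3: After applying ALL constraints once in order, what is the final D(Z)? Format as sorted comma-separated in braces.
Constraint 1 (V + U = Z) on D(V)={2,3,4,5,7} D(U)={2,3,4,5,6,7} D(Z)={2,4,6,7}: V {2,3,4,5,7}->{2,3,4,5}; U {2,3,4,5,6,7}->{2,3,4,5}; Z {2,4,6,7}->{4,6,7}
Constraint 2 (Z != U) on D(Z)={4,6,7} D(U)={2,3,4,5}: no change
Constraint 3 (Z < V) on D(Z)={4,6,7} D(V)={2,3,4,5}: Z {4,6,7}->{4}; V {2,3,4,5}->{5}
So after all 3 constraints: D(Z) = {4}

Answer: {4}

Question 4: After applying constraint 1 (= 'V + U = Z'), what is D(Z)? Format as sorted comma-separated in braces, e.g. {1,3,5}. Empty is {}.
Constraint 1 (V + U = Z) on D(V)={2,3,4,5,7} D(U)={2,3,4,5,6,7} D(Z)={2,4,6,7}: V {2,3,4,5,7}->{2,3,4,5}; U {2,3,4,5,6,7}->{2,3,4,5}; Z {2,4,6,7}->{4,6,7}
So after constraint 1: D(Z) = {4,6,7}

Answer: {4,6,7}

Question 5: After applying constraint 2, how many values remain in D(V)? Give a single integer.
Answer: 4

Derivation:
Constraint 1 (V + U = Z) on D(V)={2,3,4,5,7} D(U)={2,3,4,5,6,7} D(Z)={2,4,6,7}: V {2,3,4,5,7}->{2,3,4,5}; U {2,3,4,5,6,7}->{2,3,4,5}; Z {2,4,6,7}->{4,6,7}
Constraint 2 (Z != U) on D(Z)={4,6,7} D(U)={2,3,4,5}: no change
So after constraint 2: D(V)={2,3,4,5}, size = 4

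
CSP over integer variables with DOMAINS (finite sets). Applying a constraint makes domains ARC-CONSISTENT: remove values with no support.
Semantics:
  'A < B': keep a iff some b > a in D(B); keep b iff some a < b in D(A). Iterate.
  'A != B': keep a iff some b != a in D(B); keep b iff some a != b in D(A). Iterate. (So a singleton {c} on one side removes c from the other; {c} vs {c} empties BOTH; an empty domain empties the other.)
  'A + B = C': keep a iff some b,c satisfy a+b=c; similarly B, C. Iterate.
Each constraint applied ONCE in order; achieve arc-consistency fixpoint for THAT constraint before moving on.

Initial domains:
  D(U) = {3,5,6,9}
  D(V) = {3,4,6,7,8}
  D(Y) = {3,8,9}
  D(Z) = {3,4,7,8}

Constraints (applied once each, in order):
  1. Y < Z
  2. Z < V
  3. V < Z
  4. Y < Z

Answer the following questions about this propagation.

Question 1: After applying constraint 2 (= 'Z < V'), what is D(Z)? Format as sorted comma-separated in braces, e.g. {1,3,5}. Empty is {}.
Constraint 1 (Y < Z) on D(Y)={3,8,9} D(Z)={3,4,7,8}: Y {3,8,9}->{3}; Z {3,4,7,8}->{4,7,8}
Constraint 2 (Z < V) on D(Z)={4,7,8} D(V)={3,4,6,7,8}: Z {4,7,8}->{4,7}; V {3,4,6,7,8}->{6,7,8}
So after constraint 2: D(Z) = {4,7}

Answer: {4,7}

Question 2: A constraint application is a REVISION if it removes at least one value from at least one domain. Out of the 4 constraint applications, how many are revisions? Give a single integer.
Constraint 1 (Y < Z) on D(Y)={3,8,9} D(Z)={3,4,7,8}: Y {3,8,9}->{3}; Z {3,4,7,8}->{4,7,8} => REVISION
Constraint 2 (Z < V) on D(Z)={4,7,8} D(V)={3,4,6,7,8}: Z {4,7,8}->{4,7}; V {3,4,6,7,8}->{6,7,8} => REVISION
Constraint 3 (V < Z) on D(V)={6,7,8} D(Z)={4,7}: V {6,7,8}->{6}; Z {4,7}->{7} => REVISION
Constraint 4 (Y < Z) on D(Y)={3} D(Z)={7}: no change => not a revision
Total revisions = 3

Answer: 3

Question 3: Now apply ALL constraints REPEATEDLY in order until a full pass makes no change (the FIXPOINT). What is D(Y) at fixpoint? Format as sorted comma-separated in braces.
pass 0 (initial): D(Y)={3,8,9}
pass 1: V {3,4,6,7,8}->{6}; Y {3,8,9}->{3}; Z {3,4,7,8}->{7}
pass 2: V {6}->{}; Y {3}->{}; Z {7}->{}
pass 3: no change
Fixpoint after 3 passes: D(Y) = {}

Answer: {}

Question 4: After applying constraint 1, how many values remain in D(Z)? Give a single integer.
Constraint 1 (Y < Z) on D(Y)={3,8,9} D(Z)={3,4,7,8}: Y {3,8,9}->{3}; Z {3,4,7,8}->{4,7,8}
So after constraint 1: D(Z)={4,7,8}, size = 3

Answer: 3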